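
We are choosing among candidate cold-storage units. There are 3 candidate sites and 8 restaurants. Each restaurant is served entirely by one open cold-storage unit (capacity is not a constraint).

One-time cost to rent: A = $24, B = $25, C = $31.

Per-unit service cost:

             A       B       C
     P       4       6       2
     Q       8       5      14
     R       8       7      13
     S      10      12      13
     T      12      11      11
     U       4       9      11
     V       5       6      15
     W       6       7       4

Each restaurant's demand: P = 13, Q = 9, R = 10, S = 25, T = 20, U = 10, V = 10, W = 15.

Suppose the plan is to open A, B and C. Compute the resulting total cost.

Total cost: 841

Each restaurant is assigned to its cheapest site among the open ones.
{A, B, C}: P→C 2·13=26, Q→B 5·9=45, R→B 7·10=70, S→A 10·25=250, T→B 11·20=220, U→A 4·10=40, V→A 5·10=50, W→C 4·15=60. Service 761; fixed 80; total 841.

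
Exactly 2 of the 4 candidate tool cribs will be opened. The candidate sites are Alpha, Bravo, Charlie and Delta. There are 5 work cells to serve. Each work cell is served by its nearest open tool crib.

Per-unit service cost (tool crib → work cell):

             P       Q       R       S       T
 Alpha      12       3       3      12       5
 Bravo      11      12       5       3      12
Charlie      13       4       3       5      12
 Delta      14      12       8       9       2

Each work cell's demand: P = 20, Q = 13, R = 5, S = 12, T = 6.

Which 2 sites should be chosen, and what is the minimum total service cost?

With exactly 2 open, each work cell uses its cheapest among the chosen.
{Alpha, Bravo}: P→Bravo 11·20=220, Q→Alpha 3·13=39, R→Alpha 3·5=15, S→Bravo 3·12=36, T→Alpha 5·6=30. Service cost 340.
{Alpha, Charlie}: service cost 384
{Bravo, Charlie}: service cost 395
Among all 6 size-2 choices, {Alpha, Bravo} is lowest.

Choose Alpha and Bravo; total service cost 340.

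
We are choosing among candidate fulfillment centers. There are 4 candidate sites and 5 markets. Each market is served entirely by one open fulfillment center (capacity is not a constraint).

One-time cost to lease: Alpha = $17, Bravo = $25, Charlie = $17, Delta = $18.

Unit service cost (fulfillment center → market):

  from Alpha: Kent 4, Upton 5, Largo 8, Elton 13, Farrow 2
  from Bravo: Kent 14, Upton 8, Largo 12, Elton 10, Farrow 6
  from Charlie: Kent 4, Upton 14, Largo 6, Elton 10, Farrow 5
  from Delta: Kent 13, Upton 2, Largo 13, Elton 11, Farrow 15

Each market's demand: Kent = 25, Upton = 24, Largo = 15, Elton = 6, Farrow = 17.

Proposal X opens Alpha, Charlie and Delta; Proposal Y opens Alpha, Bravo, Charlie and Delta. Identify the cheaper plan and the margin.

Proposal X: {Alpha, Charlie, Delta}: Kent→Alpha 4·25=100, Upton→Delta 2·24=48, Largo→Charlie 6·15=90, Elton→Charlie 10·6=60, Farrow→Alpha 2·17=34. Service 332; fixed 52; total 384.
Proposal Y: {Alpha, Bravo, Charlie, Delta}: Kent→Alpha 4·25=100, Upton→Delta 2·24=48, Largo→Charlie 6·15=90, Elton→Bravo 10·6=60, Farrow→Alpha 2·17=34. Service 332; fixed 77; total 409.
Difference: |384 − 409| = 25.

Proposal X is cheaper by 25.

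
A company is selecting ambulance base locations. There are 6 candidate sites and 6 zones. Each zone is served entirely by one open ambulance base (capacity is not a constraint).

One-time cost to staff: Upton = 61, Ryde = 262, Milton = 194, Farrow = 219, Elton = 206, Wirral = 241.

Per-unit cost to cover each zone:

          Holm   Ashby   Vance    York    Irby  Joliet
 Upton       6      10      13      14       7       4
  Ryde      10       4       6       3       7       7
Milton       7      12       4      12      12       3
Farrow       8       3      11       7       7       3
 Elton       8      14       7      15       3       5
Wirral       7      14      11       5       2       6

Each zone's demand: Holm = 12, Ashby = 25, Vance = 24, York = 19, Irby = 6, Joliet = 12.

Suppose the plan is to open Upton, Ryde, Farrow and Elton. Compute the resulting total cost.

Total cost: 1150

Each zone is assigned to its cheapest site among the open ones.
{Upton, Ryde, Farrow, Elton}: Holm→Upton 6·12=72, Ashby→Farrow 3·25=75, Vance→Ryde 6·24=144, York→Ryde 3·19=57, Irby→Elton 3·6=18, Joliet→Farrow 3·12=36. Service 402; fixed 748; total 1150.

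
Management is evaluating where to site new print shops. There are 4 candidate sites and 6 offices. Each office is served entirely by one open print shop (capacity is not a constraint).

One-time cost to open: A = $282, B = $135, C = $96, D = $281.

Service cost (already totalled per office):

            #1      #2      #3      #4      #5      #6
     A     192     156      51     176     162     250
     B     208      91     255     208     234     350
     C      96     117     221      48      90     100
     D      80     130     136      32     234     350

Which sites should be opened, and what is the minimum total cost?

For any fixed open set, each office goes to its cheapest open site; total = fixed + service.
{C}: #1→C 96, #2→C 117, #3→C 221, #4→C 48, #5→C 90, #6→C 100. Service 672; fixed 96; total 768.
{B, C}: service 646 + fixed 231 = 877
{A, C}: #1→C 96, #2→C 117, #3→A 51, #4→C 48, #5→C 90, #6→C 100. Service 502; fixed 378; total 880.
{A, B, C, D}: #1→D 80, #2→B 91, #3→A 51, #4→D 32, #5→C 90, #6→C 100. Service 444; fixed 794; total 1238.
No other subset beats 768.

Open C only; minimum total cost 768.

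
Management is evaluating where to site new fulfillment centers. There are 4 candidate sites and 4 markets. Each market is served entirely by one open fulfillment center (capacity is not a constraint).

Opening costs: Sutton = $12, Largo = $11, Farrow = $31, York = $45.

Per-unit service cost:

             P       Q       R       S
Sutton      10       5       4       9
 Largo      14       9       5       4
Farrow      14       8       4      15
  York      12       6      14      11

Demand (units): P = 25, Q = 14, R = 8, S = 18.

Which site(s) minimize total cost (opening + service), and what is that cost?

For any fixed open set, each market goes to its cheapest open site; total = fixed + service.
{Sutton, Largo}: P→Sutton 10·25=250, Q→Sutton 5·14=70, R→Sutton 4·8=32, S→Largo 4·18=72. Service 424; fixed 23; total 447.
{Sutton, Largo, Farrow}: service 424 + fixed 54 = 478
{Sutton, Largo, York}: service 424 + fixed 68 = 492
{Sutton, Largo, Farrow, York}: service 424 + fixed 99 = 523
(All 15 nonempty subsets were checked; Sutton and Largo is lowest.)

Open Sutton and Largo; minimum total cost 447.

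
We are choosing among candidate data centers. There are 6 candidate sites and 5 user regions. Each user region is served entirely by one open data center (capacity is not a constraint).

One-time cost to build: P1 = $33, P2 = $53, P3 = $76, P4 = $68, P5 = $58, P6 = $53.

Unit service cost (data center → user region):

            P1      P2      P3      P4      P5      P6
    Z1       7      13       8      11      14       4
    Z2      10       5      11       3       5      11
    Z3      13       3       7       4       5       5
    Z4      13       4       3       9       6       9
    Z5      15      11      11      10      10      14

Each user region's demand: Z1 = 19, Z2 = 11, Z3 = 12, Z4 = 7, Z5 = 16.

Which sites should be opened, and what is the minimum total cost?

Open P2 and P6; minimum total cost 477.

For any fixed open set, each user region goes to its cheapest open site; total = fixed + service.
{P2, P6}: Z1→P6 4·19=76, Z2→P2 5·11=55, Z3→P2 3·12=36, Z4→P2 4·7=28, Z5→P2 11·16=176. Service 371; fixed 106; total 477.
{P4, P6}: service 380 + fixed 121 = 501
{P5, P6}: Z1→P6 4·19=76, Z2→P5 5·11=55, Z3→P5 5·12=60, Z4→P5 6·7=42, Z5→P5 10·16=160. Service 393; fixed 111; total 504.
{P1, P2, P3, P4, P5, P6}: Z1→P6 4·19=76, Z2→P4 3·11=33, Z3→P2 3·12=36, Z4→P3 3·7=21, Z5→P4 10·16=160. Service 326; fixed 341; total 667.
No other subset beats 477.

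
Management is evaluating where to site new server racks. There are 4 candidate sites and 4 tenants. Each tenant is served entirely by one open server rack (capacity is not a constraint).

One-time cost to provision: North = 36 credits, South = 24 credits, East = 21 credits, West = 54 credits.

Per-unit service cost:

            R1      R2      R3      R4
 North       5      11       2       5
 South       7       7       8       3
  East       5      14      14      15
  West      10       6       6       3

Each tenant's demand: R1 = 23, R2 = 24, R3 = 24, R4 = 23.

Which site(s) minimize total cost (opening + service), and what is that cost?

For any fixed open set, each tenant goes to its cheapest open site; total = fixed + service.
{North, South}: R1→North 5·23=115, R2→South 7·24=168, R3→North 2·24=48, R4→South 3·23=69. Service 400; fixed 60; total 460.
{North, West}: service 376 + fixed 90 = 466
{North, South, East}: service 400 + fixed 81 = 481
{North, South, East, West}: R1→North 5·23=115, R2→West 6·24=144, R3→North 2·24=48, R4→South 3·23=69. Service 376; fixed 135; total 511.
No other subset beats 460.

Open North and South; minimum total cost 460.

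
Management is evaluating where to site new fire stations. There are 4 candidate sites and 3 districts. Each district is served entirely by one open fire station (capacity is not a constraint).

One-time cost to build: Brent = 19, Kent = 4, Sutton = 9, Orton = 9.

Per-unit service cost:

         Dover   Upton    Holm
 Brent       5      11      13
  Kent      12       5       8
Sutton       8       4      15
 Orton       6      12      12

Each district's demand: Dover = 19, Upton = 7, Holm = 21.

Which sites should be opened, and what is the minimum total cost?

Open Brent and Kent; minimum total cost 321.

For any fixed open set, each district goes to its cheapest open site; total = fixed + service.
{Brent, Kent}: Dover→Brent 5·19=95, Upton→Kent 5·7=35, Holm→Kent 8·21=168. Service 298; fixed 23; total 321.
{Brent, Kent, Sutton}: service 291 + fixed 32 = 323
{Brent, Kent, Orton}: Dover→Brent 5·19=95, Upton→Kent 5·7=35, Holm→Kent 8·21=168. Service 298; fixed 32; total 330.
{Brent, Kent, Sutton, Orton}: service 291 + fixed 41 = 332
No other subset beats 321.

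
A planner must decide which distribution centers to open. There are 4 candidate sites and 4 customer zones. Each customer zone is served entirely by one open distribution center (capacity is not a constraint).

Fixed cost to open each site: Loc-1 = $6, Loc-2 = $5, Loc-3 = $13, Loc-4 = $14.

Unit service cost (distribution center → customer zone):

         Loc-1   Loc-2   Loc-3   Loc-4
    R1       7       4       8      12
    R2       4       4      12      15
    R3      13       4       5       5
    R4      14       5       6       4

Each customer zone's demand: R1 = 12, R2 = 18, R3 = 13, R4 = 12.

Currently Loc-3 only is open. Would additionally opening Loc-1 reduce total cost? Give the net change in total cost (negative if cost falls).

Yes — net change −150 (cost falls by 150).

Current service cost with {Loc-3}: 449.
Adding Loc-1: each customer zone re-picks its cheapest; new service cost 293, saving 156.
Extra fixed cost: 6. Net change = 6 − 156 = -150.
(Totals: 462 → 312.)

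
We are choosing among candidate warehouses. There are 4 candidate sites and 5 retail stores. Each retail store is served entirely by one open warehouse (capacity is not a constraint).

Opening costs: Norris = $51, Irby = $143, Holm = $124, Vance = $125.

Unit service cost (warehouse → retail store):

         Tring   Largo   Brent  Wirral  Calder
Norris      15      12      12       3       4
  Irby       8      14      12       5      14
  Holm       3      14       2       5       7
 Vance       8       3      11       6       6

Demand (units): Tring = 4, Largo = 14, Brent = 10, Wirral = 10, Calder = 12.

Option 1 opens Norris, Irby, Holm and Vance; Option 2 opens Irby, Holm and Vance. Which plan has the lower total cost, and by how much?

Option 2 is cheaper by 7.

Option 1: {Norris, Irby, Holm, Vance}: Tring→Holm 3·4=12, Largo→Vance 3·14=42, Brent→Holm 2·10=20, Wirral→Norris 3·10=30, Calder→Norris 4·12=48. Service 152; fixed 443; total 595.
Option 2: {Irby, Holm, Vance}: Tring→Holm 3·4=12, Largo→Vance 3·14=42, Brent→Holm 2·10=20, Wirral→Irby 5·10=50, Calder→Vance 6·12=72. Service 196; fixed 392; total 588.
Difference: |595 − 588| = 7.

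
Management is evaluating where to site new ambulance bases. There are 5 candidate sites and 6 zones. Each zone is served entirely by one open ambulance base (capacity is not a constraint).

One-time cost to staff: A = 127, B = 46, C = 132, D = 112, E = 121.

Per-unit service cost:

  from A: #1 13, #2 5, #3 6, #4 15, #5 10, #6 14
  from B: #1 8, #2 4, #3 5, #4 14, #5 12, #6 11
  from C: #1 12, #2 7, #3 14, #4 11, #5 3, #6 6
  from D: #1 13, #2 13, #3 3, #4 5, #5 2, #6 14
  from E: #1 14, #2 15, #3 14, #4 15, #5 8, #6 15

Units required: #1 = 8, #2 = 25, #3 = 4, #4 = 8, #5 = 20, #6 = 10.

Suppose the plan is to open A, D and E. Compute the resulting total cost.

Total cost: 821

Each zone is assigned to its cheapest site among the open ones.
{A, D, E}: #1→A 13·8=104, #2→A 5·25=125, #3→D 3·4=12, #4→D 5·8=40, #5→D 2·20=40, #6→A 14·10=140. Service 461; fixed 360; total 821.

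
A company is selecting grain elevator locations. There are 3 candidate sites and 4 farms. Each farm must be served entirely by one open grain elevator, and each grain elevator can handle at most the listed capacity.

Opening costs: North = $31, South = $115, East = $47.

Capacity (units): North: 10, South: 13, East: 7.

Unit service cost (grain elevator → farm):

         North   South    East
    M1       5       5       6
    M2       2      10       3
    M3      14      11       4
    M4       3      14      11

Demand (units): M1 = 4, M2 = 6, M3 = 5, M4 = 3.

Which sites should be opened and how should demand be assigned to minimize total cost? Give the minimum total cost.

Minimum total cost: 242

Open {North, South}: M1→South 5·4=20, M2→North 2·6=12, M3→South 11·5=55, M4→North 3·3=9.
Loads: North carries 9/10, South carries 9/13. Service 96; fixed 146; total 242.
Next best feasible plan costs 254.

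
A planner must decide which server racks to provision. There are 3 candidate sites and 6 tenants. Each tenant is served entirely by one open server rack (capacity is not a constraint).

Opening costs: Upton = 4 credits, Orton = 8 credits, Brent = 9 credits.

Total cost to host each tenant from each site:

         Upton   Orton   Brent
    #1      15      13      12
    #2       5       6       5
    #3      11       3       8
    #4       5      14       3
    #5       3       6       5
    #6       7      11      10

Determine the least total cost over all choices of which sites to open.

Minimum total cost: 48

For any fixed open set, each tenant goes to its cheapest open site; total = fixed + service.
{Upton, Orton}: #1→Orton 13, #2→Upton 5, #3→Orton 3, #4→Upton 5, #5→Upton 3, #6→Upton 7. Service 36; fixed 12; total 48.
{Upton}: service 46 + fixed 4 = 50
{Upton, Brent}: service 38 + fixed 13 = 51
{Upton, Orton, Brent}: service 33 + fixed 21 = 54
(All 7 nonempty subsets were checked; Upton and Orton is lowest.)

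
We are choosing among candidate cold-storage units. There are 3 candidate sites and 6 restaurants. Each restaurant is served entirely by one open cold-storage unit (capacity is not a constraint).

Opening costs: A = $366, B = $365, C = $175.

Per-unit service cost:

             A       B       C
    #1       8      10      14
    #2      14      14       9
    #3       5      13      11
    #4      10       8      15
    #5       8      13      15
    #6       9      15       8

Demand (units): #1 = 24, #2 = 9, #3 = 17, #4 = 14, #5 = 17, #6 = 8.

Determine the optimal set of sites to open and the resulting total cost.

For any fixed open set, each restaurant goes to its cheapest open site; total = fixed + service.
{A}: #1→A 8·24=192, #2→A 14·9=126, #3→A 5·17=85, #4→A 10·14=140, #5→A 8·17=136, #6→A 9·8=72. Service 751; fixed 366; total 1117.
{A, C}: service 698 + fixed 541 = 1239
{C}: #1→C 14·24=336, #2→C 9·9=81, #3→C 11·17=187, #4→C 15·14=210, #5→C 15·17=255, #6→C 8·8=64. Service 1133; fixed 175; total 1308.
{A, B, C}: service 670 + fixed 906 = 1576
(All 7 nonempty subsets were checked; A only is lowest.)

Open A only; minimum total cost 1117.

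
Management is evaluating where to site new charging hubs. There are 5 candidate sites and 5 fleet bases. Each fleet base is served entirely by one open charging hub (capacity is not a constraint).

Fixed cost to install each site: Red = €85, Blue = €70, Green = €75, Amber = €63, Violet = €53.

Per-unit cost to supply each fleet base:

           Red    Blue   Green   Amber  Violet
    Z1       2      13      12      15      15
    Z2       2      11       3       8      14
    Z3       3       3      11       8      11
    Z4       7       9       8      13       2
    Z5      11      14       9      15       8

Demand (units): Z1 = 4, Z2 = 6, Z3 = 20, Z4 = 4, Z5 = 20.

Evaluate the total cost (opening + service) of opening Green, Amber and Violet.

Total cost: 585

Each fleet base is assigned to its cheapest site among the open ones.
{Green, Amber, Violet}: Z1→Green 12·4=48, Z2→Green 3·6=18, Z3→Amber 8·20=160, Z4→Violet 2·4=8, Z5→Violet 8·20=160. Service 394; fixed 191; total 585.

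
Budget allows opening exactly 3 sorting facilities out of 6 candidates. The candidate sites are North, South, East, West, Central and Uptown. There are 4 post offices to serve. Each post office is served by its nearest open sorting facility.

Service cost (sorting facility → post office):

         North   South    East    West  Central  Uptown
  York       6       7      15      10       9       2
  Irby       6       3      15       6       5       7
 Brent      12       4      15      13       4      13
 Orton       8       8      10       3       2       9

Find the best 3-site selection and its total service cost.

With exactly 3 open, each post office uses its cheapest among the chosen.
{South, Central, Uptown}: York→Uptown 2, Irby→South 3, Brent→South 4, Orton→Central 2. Service cost 11.
{South, West, Uptown}: service cost 12
{North, Central, Uptown}: service cost 13
Among all 20 size-3 choices, {South, Central, Uptown} is lowest.

Choose South, Central and Uptown; total service cost 11.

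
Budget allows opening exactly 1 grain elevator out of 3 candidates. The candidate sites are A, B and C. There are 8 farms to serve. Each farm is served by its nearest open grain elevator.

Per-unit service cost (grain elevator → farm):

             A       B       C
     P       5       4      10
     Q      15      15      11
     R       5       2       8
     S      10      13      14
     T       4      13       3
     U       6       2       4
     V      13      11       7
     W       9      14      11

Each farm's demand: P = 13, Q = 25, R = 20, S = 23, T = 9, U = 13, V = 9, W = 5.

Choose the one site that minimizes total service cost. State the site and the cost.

With exactly 1 open, each farm uses its cheapest among the chosen.
{A}: P→A 5·13=65, Q→A 15·25=375, R→A 5·20=100, S→A 10·23=230, T→A 4·9=36, U→A 6·13=78, V→A 13·9=117, W→A 9·5=45. Service cost 1046.
{B}: service cost 1078
{C}: service cost 1084
Among all 3 size-1 choices, {A} is lowest.

Choose A only; total service cost 1046.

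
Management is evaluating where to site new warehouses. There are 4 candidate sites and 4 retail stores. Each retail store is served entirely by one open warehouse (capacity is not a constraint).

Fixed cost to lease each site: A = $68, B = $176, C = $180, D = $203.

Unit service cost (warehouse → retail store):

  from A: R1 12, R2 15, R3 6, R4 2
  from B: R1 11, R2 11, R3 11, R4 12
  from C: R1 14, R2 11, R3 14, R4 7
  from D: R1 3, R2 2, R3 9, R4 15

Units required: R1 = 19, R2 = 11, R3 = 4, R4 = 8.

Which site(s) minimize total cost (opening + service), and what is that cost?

For any fixed open set, each retail store goes to its cheapest open site; total = fixed + service.
{A, D}: R1→D 3·19=57, R2→D 2·11=22, R3→A 6·4=24, R4→A 2·8=16. Service 119; fixed 271; total 390.
{D}: service 235 + fixed 203 = 438
{A}: R1→A 12·19=228, R2→A 15·11=165, R3→A 6·4=24, R4→A 2·8=16. Service 433; fixed 68; total 501.
{A, B, C, D}: R1→D 3·19=57, R2→D 2·11=22, R3→A 6·4=24, R4→A 2·8=16. Service 119; fixed 627; total 746.
No other subset beats 390.

Open A and D; minimum total cost 390.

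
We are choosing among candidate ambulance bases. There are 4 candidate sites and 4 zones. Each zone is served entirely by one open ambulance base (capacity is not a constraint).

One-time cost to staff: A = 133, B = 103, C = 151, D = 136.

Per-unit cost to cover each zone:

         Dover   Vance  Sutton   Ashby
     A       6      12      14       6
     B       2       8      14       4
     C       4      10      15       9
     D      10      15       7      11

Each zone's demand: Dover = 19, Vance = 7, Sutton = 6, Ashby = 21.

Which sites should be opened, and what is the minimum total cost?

Open B only; minimum total cost 365.

For any fixed open set, each zone goes to its cheapest open site; total = fixed + service.
{B}: Dover→B 2·19=38, Vance→B 8·7=56, Sutton→B 14·6=84, Ashby→B 4·21=84. Service 262; fixed 103; total 365.
{B, D}: service 220 + fixed 239 = 459
{A, B}: service 262 + fixed 236 = 498
{A, B, C, D}: service 220 + fixed 523 = 743
No other subset beats 365.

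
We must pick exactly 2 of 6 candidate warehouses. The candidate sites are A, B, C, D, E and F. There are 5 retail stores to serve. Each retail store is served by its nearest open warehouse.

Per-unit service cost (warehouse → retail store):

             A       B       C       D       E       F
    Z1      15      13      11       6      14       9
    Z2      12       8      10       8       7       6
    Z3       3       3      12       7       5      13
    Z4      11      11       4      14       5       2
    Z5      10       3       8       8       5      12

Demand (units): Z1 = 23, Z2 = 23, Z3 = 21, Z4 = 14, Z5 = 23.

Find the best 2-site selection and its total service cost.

Choose B and F; total service cost 505.

With exactly 2 open, each retail store uses its cheapest among the chosen.
{B, F}: Z1→F 9·23=207, Z2→F 6·23=138, Z3→B 3·21=63, Z4→F 2·14=28, Z5→B 3·23=69. Service cost 505.
{D, E}: service cost 589
{E, F}: service cost 593
Among all 15 size-2 choices, {B, F} is lowest.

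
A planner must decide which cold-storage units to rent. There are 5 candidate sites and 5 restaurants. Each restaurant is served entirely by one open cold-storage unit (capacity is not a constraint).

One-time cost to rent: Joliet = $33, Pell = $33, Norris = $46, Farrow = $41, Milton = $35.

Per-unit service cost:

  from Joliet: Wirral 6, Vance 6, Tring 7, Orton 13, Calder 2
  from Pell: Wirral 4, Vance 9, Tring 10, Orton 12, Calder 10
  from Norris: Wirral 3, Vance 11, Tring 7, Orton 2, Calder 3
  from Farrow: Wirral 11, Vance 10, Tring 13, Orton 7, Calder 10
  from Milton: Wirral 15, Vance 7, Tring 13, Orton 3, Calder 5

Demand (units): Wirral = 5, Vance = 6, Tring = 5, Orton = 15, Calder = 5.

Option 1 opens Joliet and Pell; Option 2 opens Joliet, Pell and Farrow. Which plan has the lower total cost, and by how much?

Option 2 is cheaper by 34.

Option 1: {Joliet, Pell}: Wirral→Pell 4·5=20, Vance→Joliet 6·6=36, Tring→Joliet 7·5=35, Orton→Pell 12·15=180, Calder→Joliet 2·5=10. Service 281; fixed 66; total 347.
Option 2: {Joliet, Pell, Farrow}: Wirral→Pell 4·5=20, Vance→Joliet 6·6=36, Tring→Joliet 7·5=35, Orton→Farrow 7·15=105, Calder→Joliet 2·5=10. Service 206; fixed 107; total 313.
Difference: |347 − 313| = 34.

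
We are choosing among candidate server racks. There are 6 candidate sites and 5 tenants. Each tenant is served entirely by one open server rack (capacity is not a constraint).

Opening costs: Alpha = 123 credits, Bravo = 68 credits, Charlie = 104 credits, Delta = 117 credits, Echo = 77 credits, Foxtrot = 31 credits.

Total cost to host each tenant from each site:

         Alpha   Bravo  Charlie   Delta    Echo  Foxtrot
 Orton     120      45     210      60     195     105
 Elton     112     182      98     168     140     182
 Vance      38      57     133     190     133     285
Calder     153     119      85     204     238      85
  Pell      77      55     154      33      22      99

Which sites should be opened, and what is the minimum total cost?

For any fixed open set, each tenant goes to its cheapest open site; total = fixed + service.
{Bravo, Charlie}: Orton→Bravo 45, Elton→Charlie 98, Vance→Bravo 57, Calder→Charlie 85, Pell→Bravo 55. Service 340; fixed 172; total 512.
{Bravo, Foxtrot}: service 424 + fixed 99 = 523
{Bravo, Echo, Foxtrot}: Orton→Bravo 45, Elton→Echo 140, Vance→Bravo 57, Calder→Foxtrot 85, Pell→Echo 22. Service 349; fixed 176; total 525.
{Alpha, Bravo, Charlie, Delta, Echo, Foxtrot}: service 288 + fixed 520 = 808
No other subset beats 512.

Open Bravo and Charlie; minimum total cost 512.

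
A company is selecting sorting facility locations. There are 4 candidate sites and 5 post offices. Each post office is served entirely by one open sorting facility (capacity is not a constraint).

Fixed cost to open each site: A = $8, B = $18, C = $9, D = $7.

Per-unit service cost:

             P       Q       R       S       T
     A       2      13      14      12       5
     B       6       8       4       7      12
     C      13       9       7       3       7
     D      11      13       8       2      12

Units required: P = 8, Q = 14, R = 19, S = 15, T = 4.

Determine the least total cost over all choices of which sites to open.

For any fixed open set, each post office goes to its cheapest open site; total = fixed + service.
{A, B, D}: P→A 2·8=16, Q→B 8·14=112, R→B 4·19=76, S→D 2·15=30, T→A 5·4=20. Service 254; fixed 33; total 287.
{A, B, C, D}: P→A 2·8=16, Q→B 8·14=112, R→B 4·19=76, S→D 2·15=30, T→A 5·4=20. Service 254; fixed 42; total 296.
{A, B, C}: P→A 2·8=16, Q→B 8·14=112, R→B 4·19=76, S→C 3·15=45, T→A 5·4=20. Service 269; fixed 35; total 304.
{D}: service 500 + fixed 7 = 507
No other subset beats 287.

Minimum total cost: 287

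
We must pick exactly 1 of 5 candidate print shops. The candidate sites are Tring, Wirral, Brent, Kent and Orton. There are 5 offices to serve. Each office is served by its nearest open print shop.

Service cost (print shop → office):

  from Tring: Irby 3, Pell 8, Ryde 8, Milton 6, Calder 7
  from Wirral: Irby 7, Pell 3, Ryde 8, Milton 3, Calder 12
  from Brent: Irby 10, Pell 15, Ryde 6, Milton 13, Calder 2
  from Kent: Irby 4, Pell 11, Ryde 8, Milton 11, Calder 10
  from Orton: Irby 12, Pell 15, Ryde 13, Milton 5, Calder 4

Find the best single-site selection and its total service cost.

With exactly 1 open, each office uses its cheapest among the chosen.
{Tring}: Irby→Tring 3, Pell→Tring 8, Ryde→Tring 8, Milton→Tring 6, Calder→Tring 7. Service cost 32.
{Wirral}: service cost 33
{Kent}: service cost 44
Among all 5 size-1 choices, {Tring} is lowest.

Choose Tring only; total service cost 32.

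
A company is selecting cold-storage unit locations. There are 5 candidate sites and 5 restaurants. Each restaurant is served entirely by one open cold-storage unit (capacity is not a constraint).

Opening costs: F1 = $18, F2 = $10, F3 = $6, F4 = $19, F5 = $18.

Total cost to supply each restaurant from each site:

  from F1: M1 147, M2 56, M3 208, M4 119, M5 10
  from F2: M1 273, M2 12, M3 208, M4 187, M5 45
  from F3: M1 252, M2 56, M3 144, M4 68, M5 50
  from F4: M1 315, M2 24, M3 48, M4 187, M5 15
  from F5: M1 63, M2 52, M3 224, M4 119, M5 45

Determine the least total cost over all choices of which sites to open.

Minimum total cost: 259

For any fixed open set, each restaurant goes to its cheapest open site; total = fixed + service.
{F2, F3, F4, F5}: M1→F5 63, M2→F2 12, M3→F4 48, M4→F3 68, M5→F4 15. Service 206; fixed 53; total 259.
{F3, F4, F5}: M1→F5 63, M2→F4 24, M3→F4 48, M4→F3 68, M5→F4 15. Service 218; fixed 43; total 261.
{F1, F2, F3, F4, F5}: M1→F5 63, M2→F2 12, M3→F4 48, M4→F3 68, M5→F1 10. Service 201; fixed 71; total 272.
{F3}: M1→F3 252, M2→F3 56, M3→F3 144, M4→F3 68, M5→F3 50. Service 570; fixed 6; total 576.
No other subset beats 259.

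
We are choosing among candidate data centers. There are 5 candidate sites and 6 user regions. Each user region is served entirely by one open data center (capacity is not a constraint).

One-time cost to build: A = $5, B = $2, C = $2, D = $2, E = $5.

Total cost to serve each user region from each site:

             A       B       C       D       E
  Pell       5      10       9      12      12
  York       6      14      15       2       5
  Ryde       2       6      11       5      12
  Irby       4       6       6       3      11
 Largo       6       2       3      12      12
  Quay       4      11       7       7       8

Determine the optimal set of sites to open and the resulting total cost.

For any fixed open set, each user region goes to its cheapest open site; total = fixed + service.
{A, B, D}: Pell→A 5, York→D 2, Ryde→A 2, Irby→D 3, Largo→B 2, Quay→A 4. Service 18; fixed 9; total 27.
{A, C, D}: Pell→A 5, York→D 2, Ryde→A 2, Irby→D 3, Largo→C 3, Quay→A 4. Service 19; fixed 9; total 28.
{A, B, C, D}: service 18 + fixed 11 = 29
{A, B, C, D, E}: Pell→A 5, York→D 2, Ryde→A 2, Irby→D 3, Largo→B 2, Quay→A 4. Service 18; fixed 16; total 34.
No other subset beats 27.

Open A, B and D; minimum total cost 27.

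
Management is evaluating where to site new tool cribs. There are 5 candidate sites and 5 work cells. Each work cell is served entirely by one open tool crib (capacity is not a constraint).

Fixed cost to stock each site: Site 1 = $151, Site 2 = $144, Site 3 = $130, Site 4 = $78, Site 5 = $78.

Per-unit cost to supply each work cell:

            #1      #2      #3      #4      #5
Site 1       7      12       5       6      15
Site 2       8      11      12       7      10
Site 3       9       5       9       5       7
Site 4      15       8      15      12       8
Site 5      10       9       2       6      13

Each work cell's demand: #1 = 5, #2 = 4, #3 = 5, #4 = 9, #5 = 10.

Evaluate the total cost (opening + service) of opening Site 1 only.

Each work cell is assigned to its cheapest site among the open ones.
{Site 1}: #1→Site 1 7·5=35, #2→Site 1 12·4=48, #3→Site 1 5·5=25, #4→Site 1 6·9=54, #5→Site 1 15·10=150. Service 312; fixed 151; total 463.

Total cost: 463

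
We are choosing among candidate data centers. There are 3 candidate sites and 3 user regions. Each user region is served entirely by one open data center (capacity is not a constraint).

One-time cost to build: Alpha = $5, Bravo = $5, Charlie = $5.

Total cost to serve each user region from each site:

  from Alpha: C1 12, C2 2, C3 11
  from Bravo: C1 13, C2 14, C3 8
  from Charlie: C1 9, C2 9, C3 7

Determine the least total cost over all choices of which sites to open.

For any fixed open set, each user region goes to its cheapest open site; total = fixed + service.
{Alpha, Charlie}: C1→Charlie 9, C2→Alpha 2, C3→Charlie 7. Service 18; fixed 10; total 28.
{Alpha}: C1→Alpha 12, C2→Alpha 2, C3→Alpha 11. Service 25; fixed 5; total 30.
{Charlie}: service 25 + fixed 5 = 30
{Alpha, Bravo, Charlie}: service 18 + fixed 15 = 33
No other subset beats 28.

Minimum total cost: 28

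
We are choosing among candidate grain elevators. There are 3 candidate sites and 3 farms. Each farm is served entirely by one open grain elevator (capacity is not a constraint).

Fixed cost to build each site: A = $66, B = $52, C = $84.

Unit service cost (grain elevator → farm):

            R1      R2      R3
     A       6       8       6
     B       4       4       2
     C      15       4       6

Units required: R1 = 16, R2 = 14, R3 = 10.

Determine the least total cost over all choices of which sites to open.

Minimum total cost: 192

For any fixed open set, each farm goes to its cheapest open site; total = fixed + service.
{B}: R1→B 4·16=64, R2→B 4·14=56, R3→B 2·10=20. Service 140; fixed 52; total 192.
{A, B}: service 140 + fixed 118 = 258
{B, C}: R1→B 4·16=64, R2→B 4·14=56, R3→B 2·10=20. Service 140; fixed 136; total 276.
{A, B, C}: R1→B 4·16=64, R2→B 4·14=56, R3→B 2·10=20. Service 140; fixed 202; total 342.
No other subset beats 192.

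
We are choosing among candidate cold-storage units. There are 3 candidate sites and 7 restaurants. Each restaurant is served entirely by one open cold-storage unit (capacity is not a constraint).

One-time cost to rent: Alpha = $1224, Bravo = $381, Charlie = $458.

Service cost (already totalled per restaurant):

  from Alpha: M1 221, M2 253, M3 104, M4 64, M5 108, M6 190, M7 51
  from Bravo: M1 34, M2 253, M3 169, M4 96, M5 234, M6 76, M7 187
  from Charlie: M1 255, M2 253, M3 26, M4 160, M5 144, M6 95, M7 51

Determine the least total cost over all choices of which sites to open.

Minimum total cost: 1430

For any fixed open set, each restaurant goes to its cheapest open site; total = fixed + service.
{Bravo}: M1→Bravo 34, M2→Bravo 253, M3→Bravo 169, M4→Bravo 96, M5→Bravo 234, M6→Bravo 76, M7→Bravo 187. Service 1049; fixed 381; total 1430.
{Charlie}: M1→Charlie 255, M2→Charlie 253, M3→Charlie 26, M4→Charlie 160, M5→Charlie 144, M6→Charlie 95, M7→Charlie 51. Service 984; fixed 458; total 1442.
{Bravo, Charlie}: service 680 + fixed 839 = 1519
{Alpha, Bravo, Charlie}: M1→Bravo 34, M2→Alpha 253, M3→Charlie 26, M4→Alpha 64, M5→Alpha 108, M6→Bravo 76, M7→Alpha 51. Service 612; fixed 2063; total 2675.
(All 7 nonempty subsets were checked; Bravo only is lowest.)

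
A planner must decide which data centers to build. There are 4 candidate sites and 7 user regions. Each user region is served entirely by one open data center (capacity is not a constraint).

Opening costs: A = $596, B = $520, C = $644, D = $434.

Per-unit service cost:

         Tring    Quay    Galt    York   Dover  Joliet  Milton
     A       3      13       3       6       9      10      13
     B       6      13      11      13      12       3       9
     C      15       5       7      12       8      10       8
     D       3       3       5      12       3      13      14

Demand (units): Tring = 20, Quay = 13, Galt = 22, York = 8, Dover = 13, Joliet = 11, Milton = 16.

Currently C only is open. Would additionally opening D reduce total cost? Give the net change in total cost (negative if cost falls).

Current service cost with {C}: 957.
Adding D: each user region re-picks its cheapest; new service cost 582, saving 375.
Extra fixed cost: 434. Net change = 434 − 375 = 59.
(Totals: 1601 → 1660.)

No — net change +59 (cost rises by 59).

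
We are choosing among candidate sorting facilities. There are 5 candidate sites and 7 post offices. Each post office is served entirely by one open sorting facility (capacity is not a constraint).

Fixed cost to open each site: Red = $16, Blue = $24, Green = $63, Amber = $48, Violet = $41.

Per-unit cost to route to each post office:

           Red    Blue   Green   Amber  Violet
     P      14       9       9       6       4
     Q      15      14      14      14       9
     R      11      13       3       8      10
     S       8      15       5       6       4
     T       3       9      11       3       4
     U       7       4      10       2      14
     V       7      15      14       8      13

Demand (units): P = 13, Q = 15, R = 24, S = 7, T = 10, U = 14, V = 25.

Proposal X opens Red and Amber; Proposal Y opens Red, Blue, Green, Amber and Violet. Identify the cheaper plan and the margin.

Proposal X: {Red, Amber}: P→Amber 6·13=78, Q→Amber 14·15=210, R→Amber 8·24=192, S→Amber 6·7=42, T→Red 3·10=30, U→Amber 2·14=28, V→Red 7·25=175. Service 755; fixed 64; total 819.
Proposal Y: {Red, Blue, Green, Amber, Violet}: P→Violet 4·13=52, Q→Violet 9·15=135, R→Green 3·24=72, S→Violet 4·7=28, T→Red 3·10=30, U→Amber 2·14=28, V→Red 7·25=175. Service 520; fixed 192; total 712.
Difference: |819 − 712| = 107.

Proposal Y is cheaper by 107.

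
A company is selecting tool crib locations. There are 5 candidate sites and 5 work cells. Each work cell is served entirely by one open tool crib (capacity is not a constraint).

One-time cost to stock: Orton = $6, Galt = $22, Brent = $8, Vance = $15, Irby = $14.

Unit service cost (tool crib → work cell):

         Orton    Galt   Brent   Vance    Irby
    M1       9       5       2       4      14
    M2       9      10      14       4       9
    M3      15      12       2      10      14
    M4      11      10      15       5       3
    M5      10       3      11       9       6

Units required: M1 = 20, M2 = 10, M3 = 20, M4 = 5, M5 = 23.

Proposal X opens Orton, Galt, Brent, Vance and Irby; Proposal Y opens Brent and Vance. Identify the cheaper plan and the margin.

Proposal X: {Orton, Galt, Brent, Vance, Irby}: M1→Brent 2·20=40, M2→Vance 4·10=40, M3→Brent 2·20=40, M4→Irby 3·5=15, M5→Galt 3·23=69. Service 204; fixed 65; total 269.
Proposal Y: {Brent, Vance}: M1→Brent 2·20=40, M2→Vance 4·10=40, M3→Brent 2·20=40, M4→Vance 5·5=25, M5→Vance 9·23=207. Service 352; fixed 23; total 375.
Difference: |269 − 375| = 106.

Proposal X is cheaper by 106.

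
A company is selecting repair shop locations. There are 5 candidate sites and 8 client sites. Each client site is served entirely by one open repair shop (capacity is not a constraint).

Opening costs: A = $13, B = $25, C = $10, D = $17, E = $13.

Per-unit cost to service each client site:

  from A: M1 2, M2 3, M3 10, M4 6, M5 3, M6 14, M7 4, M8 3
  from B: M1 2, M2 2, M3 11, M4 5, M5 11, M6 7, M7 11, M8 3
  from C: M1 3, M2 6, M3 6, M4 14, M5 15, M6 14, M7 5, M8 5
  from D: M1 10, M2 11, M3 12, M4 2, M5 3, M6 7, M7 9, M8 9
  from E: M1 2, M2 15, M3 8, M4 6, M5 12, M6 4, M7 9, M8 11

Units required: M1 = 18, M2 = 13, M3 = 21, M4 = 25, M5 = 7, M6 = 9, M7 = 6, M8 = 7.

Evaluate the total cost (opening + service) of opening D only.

Total cost: 843

Each client site is assigned to its cheapest site among the open ones.
{D}: M1→D 10·18=180, M2→D 11·13=143, M3→D 12·21=252, M4→D 2·25=50, M5→D 3·7=21, M6→D 7·9=63, M7→D 9·6=54, M8→D 9·7=63. Service 826; fixed 17; total 843.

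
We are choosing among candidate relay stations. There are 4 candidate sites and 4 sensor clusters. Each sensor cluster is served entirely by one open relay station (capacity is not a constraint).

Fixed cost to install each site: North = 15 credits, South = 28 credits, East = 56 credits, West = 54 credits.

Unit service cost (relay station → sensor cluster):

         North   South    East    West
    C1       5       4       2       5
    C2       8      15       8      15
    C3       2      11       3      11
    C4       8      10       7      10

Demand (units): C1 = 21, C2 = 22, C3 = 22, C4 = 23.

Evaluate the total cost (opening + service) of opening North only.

Each sensor cluster is assigned to its cheapest site among the open ones.
{North}: C1→North 5·21=105, C2→North 8·22=176, C3→North 2·22=44, C4→North 8·23=184. Service 509; fixed 15; total 524.

Total cost: 524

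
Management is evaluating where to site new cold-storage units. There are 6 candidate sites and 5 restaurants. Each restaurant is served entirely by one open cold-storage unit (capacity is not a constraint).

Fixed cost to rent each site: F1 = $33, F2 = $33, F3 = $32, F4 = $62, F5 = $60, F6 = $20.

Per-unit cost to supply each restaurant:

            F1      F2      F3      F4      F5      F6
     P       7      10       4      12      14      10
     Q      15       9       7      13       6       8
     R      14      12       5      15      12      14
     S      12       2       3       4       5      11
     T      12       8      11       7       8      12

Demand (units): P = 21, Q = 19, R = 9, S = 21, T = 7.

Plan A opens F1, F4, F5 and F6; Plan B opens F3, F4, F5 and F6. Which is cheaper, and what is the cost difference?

Plan B is cheaper by 148.

Plan A: {F1, F4, F5, F6}: P→F1 7·21=147, Q→F5 6·19=114, R→F5 12·9=108, S→F4 4·21=84, T→F4 7·7=49. Service 502; fixed 175; total 677.
Plan B: {F3, F4, F5, F6}: P→F3 4·21=84, Q→F5 6·19=114, R→F3 5·9=45, S→F3 3·21=63, T→F4 7·7=49. Service 355; fixed 174; total 529.
Difference: |677 − 529| = 148.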